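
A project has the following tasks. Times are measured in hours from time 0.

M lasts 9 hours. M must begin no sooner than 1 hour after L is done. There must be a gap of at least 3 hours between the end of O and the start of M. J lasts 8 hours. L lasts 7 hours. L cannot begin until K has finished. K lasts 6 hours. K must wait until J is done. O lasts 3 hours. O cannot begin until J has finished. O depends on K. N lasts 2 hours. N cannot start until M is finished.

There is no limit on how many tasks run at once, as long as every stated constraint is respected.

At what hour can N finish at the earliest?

33

J has no prerequisites, so it starts at hour 0 and finishes at hour 8.
After J (finishes hour 8), K can start at hour 8 and finishes at hour 14.
O has to wait for J (finishes hour 8); K (finishes hour 14). The latest of these is hour 14, so O runs hour 14 to 14 + 3 = hour 17.
L cannot begin until K (finishes hour 14). It runs from hour 14 to 14 + 7 = hour 21.
M cannot start until L (finishes hour 21, plus 1-hour gap → hour 22); O (finishes hour 17, plus 3-hour gap → hour 20). The controlling bound is hour 22, so M finishes at 22 + 9 = hour 31.
N cannot begin until M (finishes hour 31). It runs from hour 31 to 31 + 2 = hour 33.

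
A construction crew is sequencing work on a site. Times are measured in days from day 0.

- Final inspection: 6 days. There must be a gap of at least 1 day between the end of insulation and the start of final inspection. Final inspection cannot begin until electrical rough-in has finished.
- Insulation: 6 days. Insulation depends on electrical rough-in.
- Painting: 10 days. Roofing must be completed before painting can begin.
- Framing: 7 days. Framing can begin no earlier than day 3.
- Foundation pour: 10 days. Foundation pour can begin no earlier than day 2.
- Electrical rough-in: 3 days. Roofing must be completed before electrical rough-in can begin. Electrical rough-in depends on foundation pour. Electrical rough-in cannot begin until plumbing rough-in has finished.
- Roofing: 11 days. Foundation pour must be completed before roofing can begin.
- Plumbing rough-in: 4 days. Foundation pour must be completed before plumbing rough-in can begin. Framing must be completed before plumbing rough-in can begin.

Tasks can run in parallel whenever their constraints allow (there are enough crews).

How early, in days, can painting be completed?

Foundation pour cannot begin until its own release at day 2. It runs from day 2 to 2 + 10 = day 12.
After foundation pour (finishes day 12), roofing can start at day 12 and finishes at day 23.
Painting cannot begin until roofing (finishes day 23). It runs from day 23 to 23 + 10 = day 33.

33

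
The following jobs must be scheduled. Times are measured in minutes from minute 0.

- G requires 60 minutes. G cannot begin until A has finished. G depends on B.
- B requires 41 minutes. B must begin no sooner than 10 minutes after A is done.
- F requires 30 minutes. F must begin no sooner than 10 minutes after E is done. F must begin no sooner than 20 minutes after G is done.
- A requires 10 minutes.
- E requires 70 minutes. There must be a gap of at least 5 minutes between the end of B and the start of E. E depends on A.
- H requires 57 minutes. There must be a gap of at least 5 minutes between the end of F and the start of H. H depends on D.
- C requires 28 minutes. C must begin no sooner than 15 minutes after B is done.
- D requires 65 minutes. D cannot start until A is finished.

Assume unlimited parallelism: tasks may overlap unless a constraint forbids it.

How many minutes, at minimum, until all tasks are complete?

A can start immediately at minute 0; it finishes at minute 10.
D waits on A (finishes minute 10), so it starts at minute 10 and finishes at 10 + 65 = minute 75.
B cannot begin until A (finishes minute 10, plus 10-minute gap → minute 20). It runs from minute 20 to 20 + 41 = minute 61.
G needs all of A (finishes minute 10); B (finishes minute 61). That puts its earliest start at minute 61; it finishes at 61 + 60 = minute 121.
For E: B (finishes minute 61, plus 5-minute gap → minute 66); A (finishes minute 10). Taking the maximum gives a start of minute 66, and it finishes at 66 + 70 = minute 136.
F cannot start until E (finishes minute 136, plus 10-minute gap → minute 146); G (finishes minute 121, plus 20-minute gap → minute 141). The controlling bound is minute 146, so F finishes at 146 + 30 = minute 176.
H has to wait for F (finishes minute 176, plus 5-minute gap → minute 181); D (finishes minute 75). The latest of these is minute 181, so H runs minute 181 to 181 + 57 = minute 238.
C cannot begin until B (finishes minute 61, plus 15-minute gap → minute 76). It runs from minute 76 to 76 + 28 = minute 104.
All tasks are finished once the last one completes. Finish times: A at 10, B at 61, C at 104, D at 75, E at 136, F at 176, G at 121, H at 238. The latest is minute 238.

238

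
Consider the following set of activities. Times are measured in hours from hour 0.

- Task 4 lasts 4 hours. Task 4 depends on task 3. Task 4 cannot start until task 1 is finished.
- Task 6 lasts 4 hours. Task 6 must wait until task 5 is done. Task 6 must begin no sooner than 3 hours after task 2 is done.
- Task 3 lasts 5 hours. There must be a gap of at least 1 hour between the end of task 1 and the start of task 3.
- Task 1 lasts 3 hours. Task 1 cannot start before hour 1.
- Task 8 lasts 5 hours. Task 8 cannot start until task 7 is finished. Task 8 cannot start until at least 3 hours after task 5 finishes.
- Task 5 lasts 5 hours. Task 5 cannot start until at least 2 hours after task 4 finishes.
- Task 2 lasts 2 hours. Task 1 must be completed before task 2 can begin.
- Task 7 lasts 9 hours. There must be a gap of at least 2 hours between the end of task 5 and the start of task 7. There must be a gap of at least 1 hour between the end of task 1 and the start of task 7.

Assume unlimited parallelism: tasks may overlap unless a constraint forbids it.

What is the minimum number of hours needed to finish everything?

37

Task 1 waits on its own release at hour 1, so it starts at hour 1 and finishes at 1 + 3 = hour 4.
Task 3 waits on task 1 (finishes hour 4, plus 1-hour gap → hour 5), so it starts at hour 5 and finishes at 5 + 5 = hour 10.
Task 4 has to wait for task 3 (finishes hour 10); task 1 (finishes hour 4). The latest of these is hour 10, so task 4 runs hour 10 to 10 + 4 = hour 14.
Task 5 cannot begin until task 4 (finishes hour 14, plus 2-hour gap → hour 16). It runs from hour 16 to 16 + 5 = hour 21.
Task 7 needs all of task 5 (finishes hour 21, plus 2-hour gap → hour 23); task 1 (finishes hour 4, plus 1-hour gap → hour 5). That puts its earliest start at hour 23; it finishes at 23 + 9 = hour 32.
Task 8 has to wait for task 7 (finishes hour 32); task 5 (finishes hour 21, plus 3-hour gap → hour 24). The latest of these is hour 32, so task 8 runs hour 32 to 32 + 5 = hour 37.
After task 1 (finishes hour 4), task 2 can start at hour 4 and finishes at hour 6.
Task 6 needs all of task 5 (finishes hour 21); task 2 (finishes hour 6, plus 3-hour gap → hour 9). That puts its earliest start at hour 21; it finishes at 21 + 4 = hour 25.
All tasks are finished once the last one completes. Finish times: Task 1 at 4, Task 2 at 6, Task 3 at 10, Task 4 at 14, Task 5 at 21, Task 6 at 25, Task 7 at 32, Task 8 at 37. The latest is hour 37.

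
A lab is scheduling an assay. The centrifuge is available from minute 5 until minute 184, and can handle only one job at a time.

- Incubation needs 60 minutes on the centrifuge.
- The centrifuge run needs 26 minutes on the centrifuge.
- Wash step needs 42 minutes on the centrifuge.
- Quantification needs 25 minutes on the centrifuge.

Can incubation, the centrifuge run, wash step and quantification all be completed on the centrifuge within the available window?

The centrifuge window is 184 − 5 = 179 minutes.
Running back to back, the jobs need 60 + 26 + 42 + 25 = 153 minutes on the centrifuge.
Since 153 ≤ 179, they fit within the window.

Yes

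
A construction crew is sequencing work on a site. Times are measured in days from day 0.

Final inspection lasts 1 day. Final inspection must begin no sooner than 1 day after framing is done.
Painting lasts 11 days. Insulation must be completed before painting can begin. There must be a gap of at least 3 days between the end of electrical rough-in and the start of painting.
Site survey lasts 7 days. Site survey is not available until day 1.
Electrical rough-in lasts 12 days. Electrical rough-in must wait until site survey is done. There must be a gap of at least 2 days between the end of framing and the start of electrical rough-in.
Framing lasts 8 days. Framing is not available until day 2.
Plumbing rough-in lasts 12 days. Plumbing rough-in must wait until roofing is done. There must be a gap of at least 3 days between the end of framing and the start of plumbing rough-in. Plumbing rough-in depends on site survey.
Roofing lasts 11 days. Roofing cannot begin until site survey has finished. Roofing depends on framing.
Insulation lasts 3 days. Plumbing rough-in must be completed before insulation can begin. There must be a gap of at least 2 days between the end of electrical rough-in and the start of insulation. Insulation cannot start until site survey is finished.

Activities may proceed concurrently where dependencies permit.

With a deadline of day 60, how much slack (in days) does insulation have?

Framing cannot begin until its own release at day 2. It runs from day 2 to 2 + 8 = day 10.
After its own release at day 1, site survey can start at day 1 and finishes at day 8.
Electrical rough-in needs all of site survey (finishes day 8); framing (finishes day 10, plus 2-day gap → day 12). That puts its earliest start at day 12; it finishes at 12 + 12 = day 24.
Roofing has to wait for site survey (finishes day 8); framing (finishes day 10). The latest of these is day 10, so roofing runs day 10 to 10 + 11 = day 21.
Plumbing rough-in has to wait for roofing (finishes day 21); framing (finishes day 10, plus 3-day gap → day 13); site survey (finishes day 8). The latest of these is day 21, so plumbing rough-in runs day 21 to 21 + 12 = day 33.
For insulation: plumbing rough-in (finishes day 33); electrical rough-in (finishes day 24, plus 2-day gap → day 26); site survey (finishes day 8). Taking the maximum gives a start of day 33, and it finishes at 33 + 3 = day 36.

Working backward from the deadline:
To finish by day 60, painting (duration 11) must start no later than day 49.
Insulation has to be done before painting (must start by day 49). That means finishing by day 49, i.e. starting by 49 − 3 = day 46.
So insulation can start as early as day 33 and as late as day 46, giving 46 − 33 = 13 days of slack.

13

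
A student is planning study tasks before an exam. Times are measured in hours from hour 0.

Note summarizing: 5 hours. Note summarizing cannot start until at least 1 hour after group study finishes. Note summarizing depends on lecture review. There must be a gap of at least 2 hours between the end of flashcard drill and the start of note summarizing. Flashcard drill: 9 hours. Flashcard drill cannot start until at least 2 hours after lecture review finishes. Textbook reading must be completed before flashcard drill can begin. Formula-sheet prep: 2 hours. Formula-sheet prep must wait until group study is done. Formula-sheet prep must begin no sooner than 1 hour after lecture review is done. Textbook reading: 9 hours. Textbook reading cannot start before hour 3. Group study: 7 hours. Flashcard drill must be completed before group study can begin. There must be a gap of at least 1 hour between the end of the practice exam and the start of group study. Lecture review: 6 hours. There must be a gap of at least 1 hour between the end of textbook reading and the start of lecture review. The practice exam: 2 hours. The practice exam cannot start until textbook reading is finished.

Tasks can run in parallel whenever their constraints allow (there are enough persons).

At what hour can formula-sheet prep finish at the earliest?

Textbook reading waits on its own release at hour 3, so it starts at hour 3 and finishes at 3 + 9 = hour 12.
After textbook reading (finishes hour 12), the practice exam can start at hour 12 and finishes at hour 14.
After textbook reading (finishes hour 12, plus 1-hour gap → hour 13), lecture review can start at hour 13 and finishes at hour 19.
Flashcard drill cannot start until lecture review (finishes hour 19, plus 2-hour gap → hour 21); textbook reading (finishes hour 12). The controlling bound is hour 21, so flashcard drill finishes at 21 + 9 = hour 30.
Group study needs all of flashcard drill (finishes hour 30); the practice exam (finishes hour 14, plus 1-hour gap → hour 15). That puts its earliest start at hour 30; it finishes at 30 + 7 = hour 37.
For formula-sheet prep: group study (finishes hour 37); lecture review (finishes hour 19, plus 1-hour gap → hour 20). Taking the maximum gives a start of hour 37, and it finishes at 37 + 2 = hour 39.

39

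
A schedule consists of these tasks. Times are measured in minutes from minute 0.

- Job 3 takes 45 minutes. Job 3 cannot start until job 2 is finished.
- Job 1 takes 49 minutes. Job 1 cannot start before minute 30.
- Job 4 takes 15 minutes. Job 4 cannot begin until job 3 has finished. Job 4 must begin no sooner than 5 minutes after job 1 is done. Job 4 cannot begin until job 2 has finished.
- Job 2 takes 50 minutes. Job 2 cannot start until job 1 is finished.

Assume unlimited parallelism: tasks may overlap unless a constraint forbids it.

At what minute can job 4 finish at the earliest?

After its own release at minute 30, job 1 can start at minute 30 and finishes at minute 79.
After job 1 (finishes minute 79), job 2 can start at minute 79 and finishes at minute 129.
Job 3 cannot begin until job 2 (finishes minute 129). It runs from minute 129 to 129 + 45 = minute 174.
Job 4 needs all of job 3 (finishes minute 174); job 1 (finishes minute 79, plus 5-minute gap → minute 84); job 2 (finishes minute 129). That puts its earliest start at minute 174; it finishes at 174 + 15 = minute 189.

189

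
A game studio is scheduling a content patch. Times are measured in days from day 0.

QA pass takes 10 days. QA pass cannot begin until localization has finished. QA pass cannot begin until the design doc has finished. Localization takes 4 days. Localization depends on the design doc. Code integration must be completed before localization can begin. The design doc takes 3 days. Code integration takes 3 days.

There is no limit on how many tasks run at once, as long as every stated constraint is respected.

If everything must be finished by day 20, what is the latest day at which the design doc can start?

3

Nothing follows QA pass; the deadline of day 20 is its only limit. It must start by 20 − 10 = day 10.
Since QA pass (must start by day 10) depends on it, localization must finish by day 10. Backing off its 4-day duration gives a latest start of day 6.
The design doc has several dependents: localization (must start by day 6); QA pass (must start by day 10). The earliest of those limits is day 6, so the design doc must start by 6 − 3 = day 3.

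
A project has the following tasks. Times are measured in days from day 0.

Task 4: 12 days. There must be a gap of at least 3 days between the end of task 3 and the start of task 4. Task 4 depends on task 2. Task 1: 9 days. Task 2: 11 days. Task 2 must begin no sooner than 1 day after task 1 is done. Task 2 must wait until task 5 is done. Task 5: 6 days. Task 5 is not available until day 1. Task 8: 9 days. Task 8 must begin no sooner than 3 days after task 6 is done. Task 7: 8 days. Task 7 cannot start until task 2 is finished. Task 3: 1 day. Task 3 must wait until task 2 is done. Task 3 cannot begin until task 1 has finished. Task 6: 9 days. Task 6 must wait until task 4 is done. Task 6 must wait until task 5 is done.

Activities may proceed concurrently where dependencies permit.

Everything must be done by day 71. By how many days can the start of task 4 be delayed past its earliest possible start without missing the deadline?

Task 5 cannot begin until its own release at day 1. It runs from day 1 to 1 + 6 = day 7.
Task 1 has no prerequisites, so it starts at day 0 and finishes at day 9.
Task 2 has to wait for task 1 (finishes day 9, plus 1-day gap → day 10); task 5 (finishes day 7). The latest of these is day 10, so task 2 runs day 10 to 10 + 11 = day 21.
Task 3 cannot start until task 2 (finishes day 21); task 1 (finishes day 9). The controlling bound is day 21, so task 3 finishes at 21 + 1 = day 22.
Task 4 cannot start until task 3 (finishes day 22, plus 3-day gap → day 25); task 2 (finishes day 21). The controlling bound is day 25, so task 4 finishes at 25 + 12 = day 37.

Working backward from the deadline:
Task 8 must finish by day 71; it takes 9 days, so it must start by 71 − 9 = day 62.
Since task 8 (must start by day 62, minus 3-day gap → day 59) depends on it, task 6 must finish by day 59. Backing off its 9-day duration gives a latest start of day 50.
Since task 6 (must start by day 50) depends on it, task 4 must finish by day 50. Backing off its 12-day duration gives a latest start of day 38.
So task 4 can start as early as day 25 and as late as day 38, giving 38 − 25 = 13 days of slack.

13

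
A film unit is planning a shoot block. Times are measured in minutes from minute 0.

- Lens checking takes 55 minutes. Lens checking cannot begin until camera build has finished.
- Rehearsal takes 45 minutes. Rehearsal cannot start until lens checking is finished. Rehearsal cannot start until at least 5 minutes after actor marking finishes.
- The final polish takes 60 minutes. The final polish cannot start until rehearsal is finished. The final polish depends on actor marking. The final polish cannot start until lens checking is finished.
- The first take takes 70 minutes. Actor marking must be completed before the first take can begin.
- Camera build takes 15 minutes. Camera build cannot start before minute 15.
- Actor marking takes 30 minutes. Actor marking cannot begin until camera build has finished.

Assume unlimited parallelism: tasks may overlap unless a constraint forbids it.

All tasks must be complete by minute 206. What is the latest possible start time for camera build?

The final polish has no dependents, so it just needs to finish by minute 206. Starting by 206 − 60 = minute 146 achieves that.
Rehearsal must finish before the final polish (must start by minute 146). With a 45-minute duration, rehearsal must start by 146 − 45 = minute 101.
Lens checking has several dependents: rehearsal (must start by minute 101); the final polish (must start by minute 146). The earliest of those limits is minute 101, so lens checking must start by 101 − 55 = minute 46.
To finish by minute 206, the first take (duration 70) must start no later than minute 136.
For actor marking: rehearsal (must start by minute 101, minus 5-minute gap → minute 96); the final polish (must start by minute 146); the first take (must start by minute 136). The most restrictive is minute 96; with a 30-minute duration, actor marking must start by minute 66.
Camera build has several dependents: lens checking (must start by minute 46); actor marking (must start by minute 66). The earliest of those limits is minute 46, so camera build must start by 46 − 15 = minute 31.

31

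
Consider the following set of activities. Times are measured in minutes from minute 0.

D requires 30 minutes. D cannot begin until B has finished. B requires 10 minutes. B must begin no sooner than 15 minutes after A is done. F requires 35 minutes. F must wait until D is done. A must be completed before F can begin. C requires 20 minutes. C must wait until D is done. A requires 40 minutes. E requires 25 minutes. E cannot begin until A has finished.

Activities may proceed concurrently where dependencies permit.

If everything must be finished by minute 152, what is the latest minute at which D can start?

87

To finish by minute 152, C (duration 20) must start no later than minute 132.
To finish by minute 152, F (duration 35) must start no later than minute 117.
D has several dependents: C (must start by minute 132); F (must start by minute 117). The earliest of those limits is minute 117, so D must start by 117 − 30 = minute 87.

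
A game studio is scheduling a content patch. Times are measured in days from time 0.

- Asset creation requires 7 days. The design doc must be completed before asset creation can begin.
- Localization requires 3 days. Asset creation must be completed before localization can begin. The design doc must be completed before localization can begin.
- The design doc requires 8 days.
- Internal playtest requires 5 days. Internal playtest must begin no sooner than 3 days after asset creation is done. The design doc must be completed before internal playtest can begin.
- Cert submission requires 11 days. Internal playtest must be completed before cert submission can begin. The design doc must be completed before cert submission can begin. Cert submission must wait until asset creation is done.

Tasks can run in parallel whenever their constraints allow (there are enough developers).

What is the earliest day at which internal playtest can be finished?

The design doc can start immediately at day 0; it finishes at day 8.
Asset creation waits on the design doc (finishes day 8), so it starts at day 8 and finishes at 8 + 7 = day 15.
Internal playtest needs all of asset creation (finishes day 15, plus 3-day gap → day 18); the design doc (finishes day 8). That puts its earliest start at day 18; it finishes at 18 + 5 = day 23.

23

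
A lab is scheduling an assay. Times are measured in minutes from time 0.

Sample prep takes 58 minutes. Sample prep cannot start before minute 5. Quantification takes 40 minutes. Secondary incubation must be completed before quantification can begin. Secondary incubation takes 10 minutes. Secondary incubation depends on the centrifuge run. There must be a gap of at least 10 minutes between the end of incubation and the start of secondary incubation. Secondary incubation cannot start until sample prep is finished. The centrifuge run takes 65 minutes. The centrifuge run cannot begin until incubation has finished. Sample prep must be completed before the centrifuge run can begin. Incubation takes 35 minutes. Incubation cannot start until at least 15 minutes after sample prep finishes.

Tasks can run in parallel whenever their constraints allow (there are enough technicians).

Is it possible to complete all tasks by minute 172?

No

Sample prep cannot begin until its own release at minute 5. It runs from minute 5 to 5 + 58 = minute 63.
Incubation cannot begin until sample prep (finishes minute 63, plus 15-minute gap → minute 78). It runs from minute 78 to 78 + 35 = minute 113.
The centrifuge run needs all of incubation (finishes minute 113); sample prep (finishes minute 63). That puts its earliest start at minute 113; it finishes at 113 + 65 = minute 178.
Secondary incubation needs all of the centrifuge run (finishes minute 178); incubation (finishes minute 113, plus 10-minute gap → minute 123); sample prep (finishes minute 63). That puts its earliest start at minute 178; it finishes at 178 + 10 = minute 188.
After secondary incubation (finishes minute 188), quantification can start at minute 188 and finishes at minute 228.
The earliest everything can be done is minute 228, which is after the deadline of 172, so it is not possible.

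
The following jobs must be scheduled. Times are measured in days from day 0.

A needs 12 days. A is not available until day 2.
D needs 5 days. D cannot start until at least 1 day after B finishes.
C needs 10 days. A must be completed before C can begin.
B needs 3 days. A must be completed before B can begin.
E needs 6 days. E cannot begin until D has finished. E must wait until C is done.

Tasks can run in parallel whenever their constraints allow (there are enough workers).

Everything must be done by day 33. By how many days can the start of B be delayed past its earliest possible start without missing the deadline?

A cannot begin until its own release at day 2. It runs from day 2 to 2 + 12 = day 14.
B cannot begin until A (finishes day 14). It runs from day 14 to 14 + 3 = day 17.

Working backward from the deadline:
E must finish by day 33; it takes 6 days, so it must start by 33 − 6 = day 27.
D feeds into E (must start by day 27); so D must finish by day 27 and therefore start by day 22.
B has to be done before D (must start by day 22, minus 1-day gap → day 21). That means finishing by day 21, i.e. starting by 21 − 3 = day 18.
So B can start as early as day 14 and as late as day 18, giving 18 − 14 = 4 days of slack.

4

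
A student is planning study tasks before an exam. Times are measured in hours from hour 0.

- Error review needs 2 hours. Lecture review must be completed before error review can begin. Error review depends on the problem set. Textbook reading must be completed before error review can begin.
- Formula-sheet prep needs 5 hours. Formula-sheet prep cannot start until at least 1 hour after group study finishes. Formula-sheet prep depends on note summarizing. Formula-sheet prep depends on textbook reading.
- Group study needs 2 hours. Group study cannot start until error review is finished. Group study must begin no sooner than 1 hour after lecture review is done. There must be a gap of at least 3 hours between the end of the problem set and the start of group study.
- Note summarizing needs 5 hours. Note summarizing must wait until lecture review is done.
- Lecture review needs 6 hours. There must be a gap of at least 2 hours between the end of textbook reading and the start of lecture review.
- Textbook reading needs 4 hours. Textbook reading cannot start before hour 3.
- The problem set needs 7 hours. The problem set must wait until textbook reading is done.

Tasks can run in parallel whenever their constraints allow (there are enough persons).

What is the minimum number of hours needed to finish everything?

After its own release at hour 3, textbook reading can start at hour 3 and finishes at hour 7.
The problem set cannot begin until textbook reading (finishes hour 7). It runs from hour 7 to 7 + 7 = hour 14.
Lecture review cannot begin until textbook reading (finishes hour 7, plus 2-hour gap → hour 9). It runs from hour 9 to 9 + 6 = hour 15.
After lecture review (finishes hour 15), note summarizing can start at hour 15 and finishes at hour 20.
For error review: lecture review (finishes hour 15); the problem set (finishes hour 14); textbook reading (finishes hour 7). Taking the maximum gives a start of hour 15, and it finishes at 15 + 2 = hour 17.
Group study has to wait for error review (finishes hour 17); lecture review (finishes hour 15, plus 1-hour gap → hour 16); the problem set (finishes hour 14, plus 3-hour gap → hour 17). The latest of these is hour 17, so group study runs hour 17 to 17 + 2 = hour 19.
For formula-sheet prep: group study (finishes hour 19, plus 1-hour gap → hour 20); note summarizing (finishes hour 20); textbook reading (finishes hour 7). Taking the maximum gives a start of hour 20, and it finishes at 20 + 5 = hour 25.
All tasks are finished once the last one completes. Finish times: Textbook reading at 7, Lecture review at 15, The problem set at 14, Error review at 17, Group study at 19, Note summarizing at 20, Formula-sheet prep at 25. The latest is hour 25.

25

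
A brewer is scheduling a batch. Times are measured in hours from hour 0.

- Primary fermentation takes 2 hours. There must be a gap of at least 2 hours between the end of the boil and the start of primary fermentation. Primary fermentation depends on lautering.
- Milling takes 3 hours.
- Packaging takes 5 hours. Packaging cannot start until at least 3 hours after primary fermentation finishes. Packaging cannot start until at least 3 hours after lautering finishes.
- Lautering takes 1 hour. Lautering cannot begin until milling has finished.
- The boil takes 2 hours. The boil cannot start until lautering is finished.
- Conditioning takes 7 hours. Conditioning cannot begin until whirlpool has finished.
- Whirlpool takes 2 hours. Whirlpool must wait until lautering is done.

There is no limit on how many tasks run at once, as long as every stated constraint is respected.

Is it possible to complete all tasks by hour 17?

Milling can start immediately at hour 0; it finishes at hour 3.
Lautering cannot begin until milling (finishes hour 3). It runs from hour 3 to 3 + 1 = hour 4.
Whirlpool cannot begin until lautering (finishes hour 4). It runs from hour 4 to 4 + 2 = hour 6.
After whirlpool (finishes hour 6), conditioning can start at hour 6 and finishes at hour 13.
The boil waits on lautering (finishes hour 4), so it starts at hour 4 and finishes at 4 + 2 = hour 6.
For primary fermentation: the boil (finishes hour 6, plus 2-hour gap → hour 8); lautering (finishes hour 4). Taking the maximum gives a start of hour 8, and it finishes at 8 + 2 = hour 10.
Packaging has to wait for primary fermentation (finishes hour 10, plus 3-hour gap → hour 13); lautering (finishes hour 4, plus 3-hour gap → hour 7). The latest of these is hour 13, so packaging runs hour 13 to 13 + 5 = hour 18.
The earliest everything can be done is hour 18, which is after the deadline of 17, so it is not possible.

No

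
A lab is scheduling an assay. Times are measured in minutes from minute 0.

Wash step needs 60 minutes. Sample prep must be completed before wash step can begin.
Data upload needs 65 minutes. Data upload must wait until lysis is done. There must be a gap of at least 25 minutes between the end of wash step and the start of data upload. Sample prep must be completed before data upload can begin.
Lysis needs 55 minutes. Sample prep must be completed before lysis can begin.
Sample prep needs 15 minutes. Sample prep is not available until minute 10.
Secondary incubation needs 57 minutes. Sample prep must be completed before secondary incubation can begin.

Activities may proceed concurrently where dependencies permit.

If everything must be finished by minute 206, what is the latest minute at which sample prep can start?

Data upload has no dependents, so it just needs to finish by minute 206. Starting by 206 − 65 = minute 141 achieves that.
Lysis has to be done before data upload (must start by minute 141). That means finishing by minute 141, i.e. starting by 141 − 55 = minute 86.
Wash step has to be done before data upload (must start by minute 141, minus 25-minute gap → minute 116). That means finishing by minute 116, i.e. starting by 116 − 60 = minute 56.
Secondary incubation must finish by minute 206; it takes 57 minutes, so it must start by 206 − 57 = minute 149.
Sample prep has several dependents: lysis (must start by minute 86); wash step (must start by minute 56); secondary incubation (must start by minute 149); data upload (must start by minute 141). The earliest of those limits is minute 56, so sample prep must start by 56 − 15 = minute 41.

41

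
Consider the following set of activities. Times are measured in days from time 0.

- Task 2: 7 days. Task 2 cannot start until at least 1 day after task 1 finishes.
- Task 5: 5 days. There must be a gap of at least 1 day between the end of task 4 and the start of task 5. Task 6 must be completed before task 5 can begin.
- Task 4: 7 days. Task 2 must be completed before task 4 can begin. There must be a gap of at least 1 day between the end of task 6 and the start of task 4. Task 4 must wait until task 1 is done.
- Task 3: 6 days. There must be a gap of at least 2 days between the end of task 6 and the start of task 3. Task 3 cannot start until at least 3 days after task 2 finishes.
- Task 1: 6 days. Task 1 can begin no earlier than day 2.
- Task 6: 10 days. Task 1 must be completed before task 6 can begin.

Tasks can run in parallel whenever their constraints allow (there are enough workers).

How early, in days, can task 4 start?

19

Task 1 waits on its own release at day 2, so it starts at day 2 and finishes at 2 + 6 = day 8.
Task 6 waits on task 1 (finishes day 8), so it starts at day 8 and finishes at 8 + 10 = day 18.
Task 2 cannot begin until task 1 (finishes day 8, plus 1-day gap → day 9). It runs from day 9 to 9 + 7 = day 16.
Task 4 waits on task 2 (finishes day 16); task 6 (finishes day 18, plus 1-day gap → day 19); task 1 (finishes day 8). The latest of these is day 19, which is the earliest task 4 can start.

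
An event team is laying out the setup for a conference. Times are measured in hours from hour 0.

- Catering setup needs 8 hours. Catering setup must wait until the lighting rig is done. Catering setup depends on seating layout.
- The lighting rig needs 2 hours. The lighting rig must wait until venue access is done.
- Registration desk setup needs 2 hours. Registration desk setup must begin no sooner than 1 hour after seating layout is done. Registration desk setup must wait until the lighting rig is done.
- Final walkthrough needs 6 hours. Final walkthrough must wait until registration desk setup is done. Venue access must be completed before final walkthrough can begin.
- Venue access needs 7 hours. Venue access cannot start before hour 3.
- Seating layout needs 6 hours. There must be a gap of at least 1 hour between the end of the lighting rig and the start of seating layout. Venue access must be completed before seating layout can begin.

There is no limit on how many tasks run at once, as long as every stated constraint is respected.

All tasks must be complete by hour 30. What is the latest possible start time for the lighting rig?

Final walkthrough must finish by hour 30; it takes 6 hours, so it must start by 30 − 6 = hour 24.
Registration desk setup feeds into final walkthrough (must start by hour 24); so registration desk setup must finish by hour 24 and therefore start by hour 22.
Catering setup must finish by hour 30; it takes 8 hours, so it must start by 30 − 8 = hour 22.
For seating layout: registration desk setup (must start by hour 22, minus 1-hour gap → hour 21); catering setup (must start by hour 22). The most restrictive is hour 21; with a 6-hour duration, seating layout must start by hour 15.
The lighting rig feeds seating layout (must start by hour 15, minus 1-hour gap → hour 14); registration desk setup (must start by hour 22); catering setup (must start by hour 22). Taking the minimum, the lighting rig must finish by hour 14 and start by 14 − 2 = hour 12.

12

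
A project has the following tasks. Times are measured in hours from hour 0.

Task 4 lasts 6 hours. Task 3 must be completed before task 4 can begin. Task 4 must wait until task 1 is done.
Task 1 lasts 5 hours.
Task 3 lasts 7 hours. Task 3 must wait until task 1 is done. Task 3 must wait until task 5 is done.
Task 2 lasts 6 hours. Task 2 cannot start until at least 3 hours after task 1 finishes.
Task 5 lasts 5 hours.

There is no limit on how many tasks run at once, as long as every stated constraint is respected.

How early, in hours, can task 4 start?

Nothing blocks task 5, so it runs from hour 0 to hour 5.
Task 1 can start immediately at hour 0; it finishes at hour 5.
Task 3 cannot start until task 1 (finishes hour 5); task 5 (finishes hour 5). The controlling bound is hour 5, so task 3 finishes at 5 + 7 = hour 12.
Task 4 waits on task 3 (finishes hour 12); task 1 (finishes hour 5). The latest of these is hour 12, which is the earliest task 4 can start.

12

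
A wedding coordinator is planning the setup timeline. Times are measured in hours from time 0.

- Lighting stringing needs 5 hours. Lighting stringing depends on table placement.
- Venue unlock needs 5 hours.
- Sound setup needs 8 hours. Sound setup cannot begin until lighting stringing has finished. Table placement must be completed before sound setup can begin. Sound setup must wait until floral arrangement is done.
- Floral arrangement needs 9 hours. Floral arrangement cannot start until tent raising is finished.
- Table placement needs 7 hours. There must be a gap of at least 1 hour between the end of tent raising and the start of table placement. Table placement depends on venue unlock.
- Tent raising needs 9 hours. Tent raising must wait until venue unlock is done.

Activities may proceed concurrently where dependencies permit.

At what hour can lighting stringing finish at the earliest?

27

Venue unlock has no prerequisites, so it starts at hour 0 and finishes at hour 5.
Tent raising waits on venue unlock (finishes hour 5), so it starts at hour 5 and finishes at 5 + 9 = hour 14.
For table placement: tent raising (finishes hour 14, plus 1-hour gap → hour 15); venue unlock (finishes hour 5). Taking the maximum gives a start of hour 15, and it finishes at 15 + 7 = hour 22.
Lighting stringing cannot begin until table placement (finishes hour 22). It runs from hour 22 to 22 + 5 = hour 27.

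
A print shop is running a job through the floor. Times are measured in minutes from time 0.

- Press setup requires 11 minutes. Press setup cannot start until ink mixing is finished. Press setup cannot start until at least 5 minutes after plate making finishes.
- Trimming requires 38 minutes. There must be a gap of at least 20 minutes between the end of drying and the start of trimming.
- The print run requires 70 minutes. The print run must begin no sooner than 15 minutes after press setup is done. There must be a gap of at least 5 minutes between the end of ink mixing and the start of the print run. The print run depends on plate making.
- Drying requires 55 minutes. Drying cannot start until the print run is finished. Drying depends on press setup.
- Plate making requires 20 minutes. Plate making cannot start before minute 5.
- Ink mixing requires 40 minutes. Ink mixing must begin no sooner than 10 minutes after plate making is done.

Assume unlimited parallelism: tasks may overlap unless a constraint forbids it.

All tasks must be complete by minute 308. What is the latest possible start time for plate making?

To finish by minute 308, trimming (duration 38) must start no later than minute 270.
Since trimming (must start by minute 270, minus 20-minute gap → minute 250) depends on it, drying must finish by minute 250. Backing off its 55-minute duration gives a latest start of minute 195.
Since drying (must start by minute 195) depends on it, the print run must finish by minute 195. Backing off its 70-minute duration gives a latest start of minute 125.
For press setup: the print run (must start by minute 125, minus 15-minute gap → minute 110); drying (must start by minute 195). The most restrictive is minute 110; with an 11-minute duration, press setup must start by minute 99.
Ink mixing must finish in time for press setup (must start by minute 99); the print run (must start by minute 125, minus 5-minute gap → minute 120). The tightest is minute 99, so ink mixing must start by 99 − 40 = minute 59.
Plate making has several dependents: ink mixing (must start by minute 59, minus 10-minute gap → minute 49); press setup (must start by minute 99, minus 5-minute gap → minute 94); the print run (must start by minute 125). The earliest of those limits is minute 49, so plate making must start by 49 − 20 = minute 29.

29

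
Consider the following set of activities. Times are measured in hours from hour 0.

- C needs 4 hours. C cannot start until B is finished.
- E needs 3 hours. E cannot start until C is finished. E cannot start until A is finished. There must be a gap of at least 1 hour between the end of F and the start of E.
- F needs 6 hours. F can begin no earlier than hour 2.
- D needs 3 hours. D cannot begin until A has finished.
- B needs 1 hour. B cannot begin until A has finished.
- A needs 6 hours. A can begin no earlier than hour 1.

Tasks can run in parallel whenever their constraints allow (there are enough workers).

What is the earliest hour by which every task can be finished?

After its own release at hour 2, F can start at hour 2 and finishes at hour 8.
A cannot begin until its own release at hour 1. It runs from hour 1 to 1 + 6 = hour 7.
D cannot begin until A (finishes hour 7). It runs from hour 7 to 7 + 3 = hour 10.
After A (finishes hour 7), B can start at hour 7 and finishes at hour 8.
C cannot begin until B (finishes hour 8). It runs from hour 8 to 8 + 4 = hour 12.
E cannot start until C (finishes hour 12); A (finishes hour 7); F (finishes hour 8, plus 1-hour gap → hour 9). The controlling bound is hour 12, so E finishes at 12 + 3 = hour 15.
All tasks are finished once the last one completes. Finish times: A at 7, B at 8, C at 12, D at 10, E at 15, F at 8. The latest is hour 15.

15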